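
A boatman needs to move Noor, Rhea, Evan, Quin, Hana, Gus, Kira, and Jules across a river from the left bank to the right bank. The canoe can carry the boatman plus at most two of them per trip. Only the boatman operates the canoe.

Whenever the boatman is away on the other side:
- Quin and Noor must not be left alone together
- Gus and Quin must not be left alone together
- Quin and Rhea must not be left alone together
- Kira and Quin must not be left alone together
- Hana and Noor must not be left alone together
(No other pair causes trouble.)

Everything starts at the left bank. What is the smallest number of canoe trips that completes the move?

Counting alone: the boatman can take at most 2 across per trip to the right bank, so moving all 8 needs at least 4 loaded trips out, with a return between consecutive ones — at least 7 crossings.
The safety rule pushes this higher. Following every safe sequence of crossings, the most of the 8 that can be at the right bank as the canoe arrives there on crossing 7 is 7 — never all 8.
So no plan with fewer than 9 crossings exists, and this one achieves 9:
1. Boatman goes to the right bank with Noor and Quin.  [the left bank: Evan, Gus, Hana, Jules, Kira, Rhea | the right bank: Noor, Quin]
2. Boatman goes back to the left bank with Noor.  [the left bank: Evan, Gus, Hana, Jules, Kira, Noor, Rhea | the right bank: Quin]
3. Boatman goes to the right bank with Noor and Rhea.  [the left bank: Evan, Gus, Hana, Jules, Kira | the right bank: Noor, Quin, Rhea]
4. Boatman goes back to the left bank with Quin.  [the left bank: Evan, Gus, Hana, Jules, Kira, Quin | the right bank: Noor, Rhea]
5. Boatman goes to the right bank with Gus and Kira.  [the left bank: Evan, Hana, Jules, Quin | the right bank: Gus, Kira, Noor, Rhea]
6. Boatman goes back to the left bank alone.  [the left bank: Evan, Hana, Jules, Quin | the right bank: Gus, Kira, Noor, Rhea]
7. Boatman goes to the right bank with Evan and Jules.  [the left bank: Hana, Quin | the right bank: Evan, Gus, Jules, Kira, Noor, Rhea]
8. Boatman goes back to the left bank alone.  [the left bank: Hana, Quin | the right bank: Evan, Gus, Jules, Kira, Noor, Rhea]
9. Boatman goes to the right bank with Hana and Quin.  [the left bank: — | the right bank: Evan, Gus, Hana, Jules, Kira, Noor, Quin, Rhea]

9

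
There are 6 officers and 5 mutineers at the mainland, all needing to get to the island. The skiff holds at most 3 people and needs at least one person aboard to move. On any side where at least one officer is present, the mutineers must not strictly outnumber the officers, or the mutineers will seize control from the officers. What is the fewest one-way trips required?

9

Counting alone: each trip to the island takes at most 3 across and each return brings at least 1 back, so after t trips out (and t−1 returns) at most 3t − (t−1) of the 11 are across; that first reaches 11 at t = 5, so at least 9 crossings are needed.
The plan below uses exactly 9 crossings, so it is optimal:
1. 3 mutineers → the island.  (the mainland: 6O 2M; the island: 0O 3M)
2. 1 mutineer ← the mainland.  (the mainland: 6O 3M; the island: 0O 2M)
3. 3 officers → the island.  (the mainland: 3O 3M; the island: 3O 2M)
4. 1 officer ← the mainland.  (the mainland: 4O 3M; the island: 2O 2M)
5. 2 officers and 1 mutineer → the island.  (the mainland: 2O 2M; the island: 4O 3M)
6. 1 officer ← the mainland.  (the mainland: 3O 2M; the island: 3O 3M)
7. 2 officers and 1 mutineer → the island.  (the mainland: 1O 1M; the island: 5O 4M)
8. 1 officer ← the mainland.  (the mainland: 2O 1M; the island: 4O 4M)
9. 2 officers and 1 mutineer → the island.  (the mainland: 0O 0M; the island: 6O 5M)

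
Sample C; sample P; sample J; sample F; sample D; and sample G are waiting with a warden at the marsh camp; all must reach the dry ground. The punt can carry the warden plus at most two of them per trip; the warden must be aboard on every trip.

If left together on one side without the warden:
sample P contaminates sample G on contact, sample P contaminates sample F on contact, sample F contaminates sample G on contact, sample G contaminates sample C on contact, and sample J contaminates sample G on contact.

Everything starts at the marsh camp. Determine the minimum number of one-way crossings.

Counting alone: the warden can take at most 2 across per trip to the dry ground, so moving all 6 needs at least 3 loaded trips out, with a return between consecutive ones — at least 5 crossings.
The safety rule pushes this higher. Following every safe sequence of crossings, the most of the 6 that can be at the dry ground as the punt arrives there on crossings 5, 7 is 4, 5 respectively — never all 6.
So no plan with fewer than 9 crossings exists, and this one achieves 9:
1. Warden goes to the dry ground with sample G and sample P.  [the marsh camp: sample C, sample D, sample F, sample J | the dry ground: sample G, sample P]
2. Warden goes back to the marsh camp with sample P.  [the marsh camp: sample C, sample D, sample F, sample J, sample P | the dry ground: sample G]
3. Warden goes to the dry ground with sample C and sample P.  [the marsh camp: sample D, sample F, sample J | the dry ground: sample C, sample G, sample P]
4. Warden goes back to the marsh camp with sample G.  [the marsh camp: sample D, sample F, sample G, sample J | the dry ground: sample C, sample P]
5. Warden goes to the dry ground with sample F and sample J.  [the marsh camp: sample D, sample G | the dry ground: sample C, sample F, sample J, sample P]
6. Warden goes back to the marsh camp with sample P.  [the marsh camp: sample D, sample G, sample P | the dry ground: sample C, sample F, sample J]
7. Warden goes to the dry ground with sample D and sample P.  [the marsh camp: sample G | the dry ground: sample C, sample D, sample F, sample J, sample P]
8. Warden goes back to the marsh camp with sample P.  [the marsh camp: sample G, sample P | the dry ground: sample C, sample D, sample F, sample J]
9. Warden goes to the dry ground with sample G and sample P.  [the marsh camp: — | the dry ground: sample C, sample D, sample F, sample G, sample J, sample P]

9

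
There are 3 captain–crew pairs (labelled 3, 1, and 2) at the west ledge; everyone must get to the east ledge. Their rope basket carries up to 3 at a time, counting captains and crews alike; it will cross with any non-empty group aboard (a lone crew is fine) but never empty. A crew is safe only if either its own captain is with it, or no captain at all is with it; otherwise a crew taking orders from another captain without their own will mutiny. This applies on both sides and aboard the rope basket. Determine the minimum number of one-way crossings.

Counting alone: each trip to the east ledge takes at most 3 across and each return brings at least 1 back, so after t trips out (and t−1 returns) at most 3t − (t−1) of the 6 are across; that first reaches 6 at t = 3, so at least 5 crossings are needed.
The plan below uses exactly 5 crossings, so it is optimal:
1. captain 3 and crew 3 cross → the east ledge.
2. captain 3 crosses ← the west ledge.
3. captain 1, captain 2, and captain 3 cross → the east ledge.
4. crew 3 crosses ← the west ledge.
5. crew 1, crew 2, and crew 3 cross → the east ledge.

5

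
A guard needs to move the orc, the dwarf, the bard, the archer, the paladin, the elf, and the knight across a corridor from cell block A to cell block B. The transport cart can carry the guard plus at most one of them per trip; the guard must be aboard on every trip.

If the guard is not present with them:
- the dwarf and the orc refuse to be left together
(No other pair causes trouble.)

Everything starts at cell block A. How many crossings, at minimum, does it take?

Counting alone: the guard can take at most 1 across per trip to cell block B, so moving all 7 needs at least 7 loaded trips out, with a return between consecutive ones — at least 13 crossings.
The plan below uses exactly 13 crossings, so it is optimal:
1. Guard goes to cell block B with the orc.
2. Guard goes back to cell block A alone.
3. Guard goes to cell block B with the bard.
4. Guard goes back to cell block A alone.
5. Guard goes to cell block B with the archer.
6. Guard goes back to cell block A alone.
7. Guard goes to cell block B with the paladin.
8. Guard goes back to cell block A alone.
9. Guard goes to cell block B with the elf.
10. Guard goes back to cell block A alone.
11. Guard goes to cell block B with the knight.
12. Guard goes back to cell block A alone.
13. Guard goes to cell block B with the dwarf.

13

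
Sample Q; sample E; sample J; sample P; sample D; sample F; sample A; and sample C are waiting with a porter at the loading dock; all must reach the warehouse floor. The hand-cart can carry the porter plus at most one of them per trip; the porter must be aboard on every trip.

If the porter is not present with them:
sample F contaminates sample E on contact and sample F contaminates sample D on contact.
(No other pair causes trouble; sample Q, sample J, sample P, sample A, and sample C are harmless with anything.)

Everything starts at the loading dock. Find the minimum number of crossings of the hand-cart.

17

Counting alone: the porter can take at most 1 across per trip to the warehouse floor, so moving all 8 needs at least 8 loaded trips out, with a return between consecutive ones — at least 15 crossings.
The safety rule pushes this higher. Following every safe sequence of crossings, the most of the 8 that can be at the warehouse floor as the hand-cart arrives there on crossing 15 is 7 — never all 8.
So no plan with fewer than 17 crossings exists, and this one achieves 17:
1. Porter goes to the warehouse floor with sample F.  [the loading dock: sample A, sample C, sample D, sample E, sample J, sample P, sample Q | the warehouse floor: sample F]
2. Porter goes back to the loading dock alone.  [the loading dock: sample A, sample C, sample D, sample E, sample J, sample P, sample Q | the warehouse floor: sample F]
3. Porter goes to the warehouse floor with sample Q.  [the loading dock: sample A, sample C, sample D, sample E, sample J, sample P | the warehouse floor: sample F, sample Q]
4. Porter goes back to the loading dock alone.  [the loading dock: sample A, sample C, sample D, sample E, sample J, sample P | the warehouse floor: sample F, sample Q]
5. Porter goes to the warehouse floor with sample E.  [the loading dock: sample A, sample C, sample D, sample J, sample P | the warehouse floor: sample E, sample F, sample Q]
6. Porter goes back to the loading dock with sample F.  [the loading dock: sample A, sample C, sample D, sample F, sample J, sample P | the warehouse floor: sample E, sample Q]
7. Porter goes to the warehouse floor with sample D.  [the loading dock: sample A, sample C, sample F, sample J, sample P | the warehouse floor: sample D, sample E, sample Q]
8. Porter goes back to the loading dock alone.  [the loading dock: sample A, sample C, sample F, sample J, sample P | the warehouse floor: sample D, sample E, sample Q]
9. Porter goes to the warehouse floor with sample J.  [the loading dock: sample A, sample C, sample F, sample P | the warehouse floor: sample D, sample E, sample J, sample Q]
10. Porter goes back to the loading dock alone.  [the loading dock: sample A, sample C, sample F, sample P | the warehouse floor: sample D, sample E, sample J, sample Q]
11. Porter goes to the warehouse floor with sample P.  [the loading dock: sample A, sample C, sample F | the warehouse floor: sample D, sample E, sample J, sample P, sample Q]
12. Porter goes back to the loading dock alone.  [the loading dock: sample A, sample C, sample F | the warehouse floor: sample D, sample E, sample J, sample P, sample Q]
13. Porter goes to the warehouse floor with sample A.  [the loading dock: sample C, sample F | the warehouse floor: sample A, sample D, sample E, sample J, sample P, sample Q]
14. Porter goes back to the loading dock alone.  [the loading dock: sample C, sample F | the warehouse floor: sample A, sample D, sample E, sample J, sample P, sample Q]
15. Porter goes to the warehouse floor with sample C.  [the loading dock: sample F | the warehouse floor: sample A, sample C, sample D, sample E, sample J, sample P, sample Q]
16. Porter goes back to the loading dock alone.  [the loading dock: sample F | the warehouse floor: sample A, sample C, sample D, sample E, sample J, sample P, sample Q]
17. Porter goes to the warehouse floor with sample F.  [the loading dock: — | the warehouse floor: sample A, sample C, sample D, sample E, sample F, sample J, sample P, sample Q]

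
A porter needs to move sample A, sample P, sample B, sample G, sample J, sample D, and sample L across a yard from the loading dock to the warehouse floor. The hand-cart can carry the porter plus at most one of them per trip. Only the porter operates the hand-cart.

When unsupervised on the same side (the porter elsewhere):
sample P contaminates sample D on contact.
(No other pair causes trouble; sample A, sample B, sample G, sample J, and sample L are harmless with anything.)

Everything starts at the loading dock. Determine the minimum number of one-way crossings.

13

Counting alone: the porter can take at most 1 across per trip to the warehouse floor, so moving all 7 needs at least 7 loaded trips out, with a return between consecutive ones — at least 13 crossings.
The plan below uses exactly 13 crossings, so it is optimal:
1. Porter goes to the warehouse floor with sample P.  [the loading dock: sample A, sample B, sample D, sample G, sample J, sample L | the warehouse floor: sample P]
2. Porter goes back to the loading dock alone.  [the loading dock: sample A, sample B, sample D, sample G, sample J, sample L | the warehouse floor: sample P]
3. Porter goes to the warehouse floor with sample A.  [the loading dock: sample B, sample D, sample G, sample J, sample L | the warehouse floor: sample A, sample P]
4. Porter goes back to the loading dock alone.  [the loading dock: sample B, sample D, sample G, sample J, sample L | the warehouse floor: sample A, sample P]
5. Porter goes to the warehouse floor with sample B.  [the loading dock: sample D, sample G, sample J, sample L | the warehouse floor: sample A, sample B, sample P]
6. Porter goes back to the loading dock alone.  [the loading dock: sample D, sample G, sample J, sample L | the warehouse floor: sample A, sample B, sample P]
7. Porter goes to the warehouse floor with sample G.  [the loading dock: sample D, sample J, sample L | the warehouse floor: sample A, sample B, sample G, sample P]
8. Porter goes back to the loading dock alone.  [the loading dock: sample D, sample J, sample L | the warehouse floor: sample A, sample B, sample G, sample P]
9. Porter goes to the warehouse floor with sample J.  [the loading dock: sample D, sample L | the warehouse floor: sample A, sample B, sample G, sample J, sample P]
10. Porter goes back to the loading dock alone.  [the loading dock: sample D, sample L | the warehouse floor: sample A, sample B, sample G, sample J, sample P]
11. Porter goes to the warehouse floor with sample L.  [the loading dock: sample D | the warehouse floor: sample A, sample B, sample G, sample J, sample L, sample P]
12. Porter goes back to the loading dock alone.  [the loading dock: sample D | the warehouse floor: sample A, sample B, sample G, sample J, sample L, sample P]
13. Porter goes to the warehouse floor with sample D.  [the loading dock: — | the warehouse floor: sample A, sample B, sample D, sample G, sample J, sample L, sample P]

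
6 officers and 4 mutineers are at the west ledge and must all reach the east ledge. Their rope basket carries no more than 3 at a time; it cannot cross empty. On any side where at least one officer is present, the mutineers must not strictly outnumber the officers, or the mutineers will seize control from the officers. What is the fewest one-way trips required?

9

Counting alone: each trip to the east ledge takes at most 3 across and each return brings at least 1 back, so after t trips out (and t−1 returns) at most 3t − (t−1) of the 10 are across; that first reaches 10 at t = 5, so at least 9 crossings are needed.
The plan below uses exactly 9 crossings, so it is optimal:
1. 2 mutineers → the east ledge.  (the west ledge: 6O 2M; the east ledge: 0O 2M)
2. 1 mutineer ← the west ledge.  (the west ledge: 6O 3M; the east ledge: 0O 1M)
3. 3 mutineers → the east ledge.  (the west ledge: 6O 0M; the east ledge: 0O 4M)
4. 1 mutineer ← the west ledge.  (the west ledge: 6O 1M; the east ledge: 0O 3M)
5. 3 officers → the east ledge.  (the west ledge: 3O 1M; the east ledge: 3O 3M)
6. 1 mutineer ← the west ledge.  (the west ledge: 3O 2M; the east ledge: 3O 2M)
7. 1 officer and 2 mutineers → the east ledge.  (the west ledge: 2O 0M; the east ledge: 4O 4M)
8. 1 mutineer ← the west ledge.  (the west ledge: 2O 1M; the east ledge: 4O 3M)
9. 2 officers and 1 mutineer → the east ledge.  (the west ledge: 0O 0M; the east ledge: 6O 4M)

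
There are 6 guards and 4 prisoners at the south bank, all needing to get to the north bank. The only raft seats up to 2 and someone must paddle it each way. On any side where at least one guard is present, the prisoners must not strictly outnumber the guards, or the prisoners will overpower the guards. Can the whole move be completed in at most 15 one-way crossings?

No

Counting alone: each trip to the north bank takes at most 2 across and each return brings at least 1 back, so after t trips out (and t−1 returns) at most 2t − (t−1) of the 10 are across; that first reaches 10 at t = 9, so at least 17 crossings are needed.
Since 15 < 17, 15 crossings cannot be enough. (The shortest complete plan in fact takes 17:)
1. 2 prisoners → the north bank.  (the south bank: 6G 2P; the north bank: 0G 2P)
2. 1 prisoner ← the south bank.  (the south bank: 6G 3P; the north bank: 0G 1P)
3. 2 prisoners → the north bank.  (the south bank: 6G 1P; the north bank: 0G 3P)
4. 1 prisoner ← the south bank.  (the south bank: 6G 2P; the north bank: 0G 2P)
5. 2 guards → the north bank.  (the south bank: 4G 2P; the north bank: 2G 2P)
6. 1 prisoner ← the south bank.  (the south bank: 4G 3P; the north bank: 2G 1P)
7. 1 guard and 1 prisoner → the north bank.  (the south bank: 3G 2P; the north bank: 3G 2P)
8. 1 prisoner ← the south bank.  (the south bank: 3G 3P; the north bank: 3G 1P)
9. 2 prisoners → the north bank.  (the south bank: 3G 1P; the north bank: 3G 3P)
10. 1 prisoner ← the south bank.  (the south bank: 3G 2P; the north bank: 3G 2P)
11. 1 guard and 1 prisoner → the north bank.  (the south bank: 2G 1P; the north bank: 4G 3P)
12. 1 prisoner ← the south bank.  (the south bank: 2G 2P; the north bank: 4G 2P)
13. 2 prisoners → the north bank.  (the south bank: 2G 0P; the north bank: 4G 4P)
14. 1 prisoner ← the south bank.  (the south bank: 2G 1P; the north bank: 4G 3P)
15. 1 guard and 1 prisoner → the north bank.  (the south bank: 1G 0P; the north bank: 5G 4P)
16. 1 prisoner ← the south bank.  (the south bank: 1G 1P; the north bank: 5G 3P)
17. 1 guard and 1 prisoner → the north bank.  (the south bank: 0G 0P; the north bank: 6G 4P)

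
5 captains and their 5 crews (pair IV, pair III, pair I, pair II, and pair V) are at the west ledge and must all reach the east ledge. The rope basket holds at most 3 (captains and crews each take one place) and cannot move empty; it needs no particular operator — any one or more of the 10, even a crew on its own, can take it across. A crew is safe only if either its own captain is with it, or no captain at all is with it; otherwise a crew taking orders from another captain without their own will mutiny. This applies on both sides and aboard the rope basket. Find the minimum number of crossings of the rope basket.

Counting alone: each trip to the east ledge takes at most 3 across and each return brings at least 1 back, so after t trips out (and t−1 returns) at most 3t − (t−1) of the 10 are across; that first reaches 10 at t = 5, so at least 9 crossings are needed.
The safety rule pushes this higher. Following every safe sequence of crossings, the most of the 10 that can be at the east ledge as the rope basket arrives there on crossing 9 is 9 — never all 10.
So no plan with fewer than 11 crossings exists, and this one achieves 11:
1. captain IV and crew IV cross → the east ledge.
2. captain IV crosses ← the west ledge.
3. crew I, crew II, and crew III cross → the east ledge.
4. crew IV crosses ← the west ledge.
5. captain I, captain II, and captain III cross → the east ledge.
6. captain III and crew III cross ← the west ledge.
7. captain III, captain IV, and captain V cross → the east ledge.
8. crew I crosses ← the west ledge.
9. crew III and crew IV cross → the east ledge.
10. crew IV crosses ← the west ledge.
11. crew I, crew IV, and crew V cross → the east ledge.

11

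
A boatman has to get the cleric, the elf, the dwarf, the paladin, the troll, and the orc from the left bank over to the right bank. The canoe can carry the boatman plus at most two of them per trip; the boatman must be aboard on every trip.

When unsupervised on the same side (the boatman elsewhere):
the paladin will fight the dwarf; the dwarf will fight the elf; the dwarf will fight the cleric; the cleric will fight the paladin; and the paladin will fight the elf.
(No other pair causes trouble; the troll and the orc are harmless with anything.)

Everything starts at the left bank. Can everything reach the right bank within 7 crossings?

Counting alone: the boatman can take at most 2 across per trip to the right bank, so moving all 6 needs at least 3 loaded trips out, with a return between consecutive ones — at least 5 crossings.
The safety rule pushes this higher. Following every safe sequence of crossings, the most of the 6 that can be at the right bank as the canoe arrives there on crossings 5, 7 is 4, 5 respectively — never all 6.
So the move cannot be finished within 7 crossings. (The shortest complete plan takes 9:)
1. Boatman goes to the right bank with the dwarf and the paladin.  [the left bank: the cleric, the elf, the orc, the troll | the right bank: the dwarf, the paladin]
2. Boatman goes back to the left bank with the dwarf.  [the left bank: the cleric, the dwarf, the elf, the orc, the troll | the right bank: the paladin]
3. Boatman goes to the right bank with the cleric and the elf.  [the left bank: the dwarf, the orc, the troll | the right bank: the cleric, the elf, the paladin]
4. Boatman goes back to the left bank with the paladin.  [the left bank: the dwarf, the orc, the paladin, the troll | the right bank: the cleric, the elf]
5. Boatman goes to the right bank with the dwarf and the troll.  [the left bank: the orc, the paladin | the right bank: the cleric, the dwarf, the elf, the troll]
6. Boatman goes back to the left bank with the dwarf.  [the left bank: the dwarf, the orc, the paladin | the right bank: the cleric, the elf, the troll]
7. Boatman goes to the right bank with the dwarf and the orc.  [the left bank: the paladin | the right bank: the cleric, the dwarf, the elf, the orc, the troll]
8. Boatman goes back to the left bank with the dwarf.  [the left bank: the dwarf, the paladin | the right bank: the cleric, the elf, the orc, the troll]
9. Boatman goes to the right bank with the dwarf and the paladin.  [the left bank: — | the right bank: the cleric, the dwarf, the elf, the orc, the paladin, the troll]

No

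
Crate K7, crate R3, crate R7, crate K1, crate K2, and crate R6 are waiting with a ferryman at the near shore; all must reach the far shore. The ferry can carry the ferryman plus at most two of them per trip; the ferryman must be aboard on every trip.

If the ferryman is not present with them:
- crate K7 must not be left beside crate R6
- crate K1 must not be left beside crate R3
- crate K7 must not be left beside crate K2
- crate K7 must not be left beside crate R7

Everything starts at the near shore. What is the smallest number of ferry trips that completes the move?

7

Counting alone: the ferryman can take at most 2 across per trip to the far shore, so moving all 6 needs at least 3 loaded trips out, with a return between consecutive ones — at least 5 crossings.
The safety rule pushes this higher. Following every safe sequence of crossings, the most of the 6 that can be at the far shore as the ferry arrives there on crossing 5 is 5 — never all 6.
So no plan with fewer than 7 crossings exists, and this one achieves 7:
1. Ferryman goes to the far shore with crate K7 and crate R3.  [the near shore: crate K1, crate K2, crate R6, crate R7 | the far shore: crate K7, crate R3]
2. Ferryman goes back to the near shore alone.  [the near shore: crate K1, crate K2, crate R6, crate R7 | the far shore: crate K7, crate R3]
3. Ferryman goes to the far shore with crate R7.  [the near shore: crate K1, crate K2, crate R6 | the far shore: crate K7, crate R3, crate R7]
4. Ferryman goes back to the near shore with crate K7.  [the near shore: crate K1, crate K2, crate K7, crate R6 | the far shore: crate R3, crate R7]
5. Ferryman goes to the far shore with crate K2 and crate R6.  [the near shore: crate K1, crate K7 | the far shore: crate K2, crate R3, crate R6, crate R7]
6. Ferryman goes back to the near shore alone.  [the near shore: crate K1, crate K7 | the far shore: crate K2, crate R3, crate R6, crate R7]
7. Ferryman goes to the far shore with crate K1 and crate K7.  [the near shore: — | the far shore: crate K1, crate K2, crate K7, crate R3, crate R6, crate R7]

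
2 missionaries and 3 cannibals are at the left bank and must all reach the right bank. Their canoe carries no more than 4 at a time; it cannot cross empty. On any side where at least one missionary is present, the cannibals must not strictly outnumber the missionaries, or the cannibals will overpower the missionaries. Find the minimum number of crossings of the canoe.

The cannibals already outnumber the missionaries at the left bank before anyone moves, so the starting position itself is disallowed.

impossible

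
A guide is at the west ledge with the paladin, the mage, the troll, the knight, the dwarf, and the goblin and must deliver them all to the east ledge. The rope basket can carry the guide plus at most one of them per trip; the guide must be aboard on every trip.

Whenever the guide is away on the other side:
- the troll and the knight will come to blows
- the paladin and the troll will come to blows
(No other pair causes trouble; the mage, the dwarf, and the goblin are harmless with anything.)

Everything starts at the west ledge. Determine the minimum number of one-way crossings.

Counting alone: the guide can take at most 1 across per trip to the east ledge, so moving all 6 needs at least 6 loaded trips out, with a return between consecutive ones — at least 11 crossings.
The safety rule pushes this higher. Following every safe sequence of crossings, the most of the 6 that can be at the east ledge as the rope basket arrives there on crossing 11 is 5 — never all 6.
So no plan with fewer than 13 crossings exists, and this one achieves 13:
1. Guide goes to the east ledge with the troll.  [the west ledge: the dwarf, the goblin, the knight, the mage, the paladin | the east ledge: the troll]
2. Guide goes back to the west ledge alone.  [the west ledge: the dwarf, the goblin, the knight, the mage, the paladin | the east ledge: the troll]
3. Guide goes to the east ledge with the paladin.  [the west ledge: the dwarf, the goblin, the knight, the mage | the east ledge: the paladin, the troll]
4. Guide goes back to the west ledge with the troll.  [the west ledge: the dwarf, the goblin, the knight, the mage, the troll | the east ledge: the paladin]
5. Guide goes to the east ledge with the knight.  [the west ledge: the dwarf, the goblin, the mage, the troll | the east ledge: the knight, the paladin]
6. Guide goes back to the west ledge alone.  [the west ledge: the dwarf, the goblin, the mage, the troll | the east ledge: the knight, the paladin]
7. Guide goes to the east ledge with the mage.  [the west ledge: the dwarf, the goblin, the troll | the east ledge: the knight, the mage, the paladin]
8. Guide goes back to the west ledge alone.  [the west ledge: the dwarf, the goblin, the troll | the east ledge: the knight, the mage, the paladin]
9. Guide goes to the east ledge with the dwarf.  [the west ledge: the goblin, the troll | the east ledge: the dwarf, the knight, the mage, the paladin]
10. Guide goes back to the west ledge alone.  [the west ledge: the goblin, the troll | the east ledge: the dwarf, the knight, the mage, the paladin]
11. Guide goes to the east ledge with the goblin.  [the west ledge: the troll | the east ledge: the dwarf, the goblin, the knight, the mage, the paladin]
12. Guide goes back to the west ledge alone.  [the west ledge: the troll | the east ledge: the dwarf, the goblin, the knight, the mage, the paladin]
13. Guide goes to the east ledge with the troll.  [the west ledge: — | the east ledge: the dwarf, the goblin, the knight, the mage, the paladin, the troll]

13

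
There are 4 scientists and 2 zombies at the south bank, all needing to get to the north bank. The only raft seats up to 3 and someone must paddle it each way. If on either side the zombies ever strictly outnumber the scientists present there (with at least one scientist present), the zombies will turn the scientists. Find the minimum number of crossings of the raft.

5

Counting alone: each trip to the north bank takes at most 3 across and each return brings at least 1 back, so after t trips out (and t−1 returns) at most 3t − (t−1) of the 6 are across; that first reaches 6 at t = 3, so at least 5 crossings are needed.
The plan below uses exactly 5 crossings, so it is optimal:
1. 2 zombies → the north bank.  (the south bank: 4S 0Z; the north bank: 0S 2Z)
2. 1 zombie ← the south bank.  (the south bank: 4S 1Z; the north bank: 0S 1Z)
3. 2 scientists and 1 zombie → the north bank.  (the south bank: 2S 0Z; the north bank: 2S 2Z)
4. 1 zombie ← the south bank.  (the south bank: 2S 1Z; the north bank: 2S 1Z)
5. 2 scientists and 1 zombie → the north bank.  (the south bank: 0S 0Z; the north bank: 4S 2Z)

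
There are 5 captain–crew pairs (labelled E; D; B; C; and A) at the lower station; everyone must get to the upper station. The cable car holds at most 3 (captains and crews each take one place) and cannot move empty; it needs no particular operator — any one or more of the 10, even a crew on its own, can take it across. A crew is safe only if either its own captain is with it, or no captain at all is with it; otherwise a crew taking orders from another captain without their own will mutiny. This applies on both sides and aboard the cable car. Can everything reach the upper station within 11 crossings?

Yes — this plan uses 11 crossings (≤ 11):
1. captain E and crew E cross → the upper station.
2. captain E crosses ← the lower station.
3. crew B, crew C, and crew D cross → the upper station.
4. crew E crosses ← the lower station.
5. captain B, captain C, and captain D cross → the upper station.
6. captain D and crew D cross ← the lower station.
7. captain A, captain D, and captain E cross → the upper station.
8. crew B crosses ← the lower station.
9. crew D and crew E cross → the upper station.
10. crew E crosses ← the lower station.
11. crew A, crew B, and crew E cross → the upper station.

Yes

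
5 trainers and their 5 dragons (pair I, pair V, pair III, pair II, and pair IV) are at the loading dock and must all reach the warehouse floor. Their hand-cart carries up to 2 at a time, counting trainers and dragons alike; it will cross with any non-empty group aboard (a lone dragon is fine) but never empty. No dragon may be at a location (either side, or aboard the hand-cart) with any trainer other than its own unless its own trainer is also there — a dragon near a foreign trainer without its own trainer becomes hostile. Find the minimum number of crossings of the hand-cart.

Following every safe sequence of crossings from the start, the most of the 10 that can be at the warehouse floor as the hand-cart arrives there on crossings 1, 3, 5, 7 is 2, 3, 4, 5 respectively; the best ever achieved is 5 of 10.
From crossing 9 on, no configuration arises that was not already reachable earlier: only 82 distinct safe configurations (who is on which side, and where the hand-cart is) can ever be reached, none of them has everyone across, and every continuation just revisits them. So no valid plan exists.

impossible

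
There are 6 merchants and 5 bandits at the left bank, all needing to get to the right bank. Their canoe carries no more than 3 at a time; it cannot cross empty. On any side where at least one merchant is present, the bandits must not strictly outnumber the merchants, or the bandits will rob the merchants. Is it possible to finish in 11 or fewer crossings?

Yes

Yes — this plan uses 9 crossings (≤ 11):
1. 3 bandits → the right bank.  (the left bank: 6M 2B; the right bank: 0M 3B)
2. 1 bandit ← the left bank.  (the left bank: 6M 3B; the right bank: 0M 2B)
3. 3 merchants → the right bank.  (the left bank: 3M 3B; the right bank: 3M 2B)
4. 1 merchant ← the left bank.  (the left bank: 4M 3B; the right bank: 2M 2B)
5. 2 merchants and 1 bandit → the right bank.  (the left bank: 2M 2B; the right bank: 4M 3B)
6. 1 merchant ← the left bank.  (the left bank: 3M 2B; the right bank: 3M 3B)
7. 2 merchants and 1 bandit → the right bank.  (the left bank: 1M 1B; the right bank: 5M 4B)
8. 1 merchant ← the left bank.  (the left bank: 2M 1B; the right bank: 4M 4B)
9. 2 merchants and 1 bandit → the right bank.  (the left bank: 0M 0B; the right bank: 6M 5B)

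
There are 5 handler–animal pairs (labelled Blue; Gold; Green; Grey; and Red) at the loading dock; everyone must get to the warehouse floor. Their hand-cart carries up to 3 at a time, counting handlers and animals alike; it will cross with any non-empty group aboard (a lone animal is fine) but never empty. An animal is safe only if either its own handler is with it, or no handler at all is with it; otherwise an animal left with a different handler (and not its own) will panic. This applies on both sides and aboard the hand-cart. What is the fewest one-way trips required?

Counting alone: each trip to the warehouse floor takes at most 3 across and each return brings at least 1 back, so after t trips out (and t−1 returns) at most 3t − (t−1) of the 10 are across; that first reaches 10 at t = 5, so at least 9 crossings are needed.
The safety rule pushes this higher. Following every safe sequence of crossings, the most of the 10 that can be at the warehouse floor as the hand-cart arrives there on crossing 9 is 9 — never all 10.
So no plan with fewer than 11 crossings exists, and this one achieves 11:
1. animal Blue and handler Blue cross → the warehouse floor.
2. handler Blue crosses ← the loading dock.
3. animal Gold, animal Green, and animal Grey cross → the warehouse floor.
4. animal Blue crosses ← the loading dock.
5. handler Gold, handler Green, and handler Grey cross → the warehouse floor.
6. animal Gold and handler Gold cross ← the loading dock.
7. handler Blue, handler Gold, and handler Red cross → the warehouse floor.
8. animal Green crosses ← the loading dock.
9. animal Blue and animal Gold cross → the warehouse floor.
10. animal Blue crosses ← the loading dock.
11. animal Blue, animal Green, and animal Red cross → the warehouse floor.

11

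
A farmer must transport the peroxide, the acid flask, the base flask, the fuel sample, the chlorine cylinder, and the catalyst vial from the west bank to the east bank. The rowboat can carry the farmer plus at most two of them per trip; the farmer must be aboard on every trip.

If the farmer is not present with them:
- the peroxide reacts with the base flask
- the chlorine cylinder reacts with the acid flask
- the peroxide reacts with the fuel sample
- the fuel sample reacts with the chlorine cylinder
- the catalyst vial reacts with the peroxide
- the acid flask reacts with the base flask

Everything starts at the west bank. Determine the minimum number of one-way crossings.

impossible

Whatever the first load, the items left behind include a forbidden pair without the farmer. No opening move is safe, so no plan exists.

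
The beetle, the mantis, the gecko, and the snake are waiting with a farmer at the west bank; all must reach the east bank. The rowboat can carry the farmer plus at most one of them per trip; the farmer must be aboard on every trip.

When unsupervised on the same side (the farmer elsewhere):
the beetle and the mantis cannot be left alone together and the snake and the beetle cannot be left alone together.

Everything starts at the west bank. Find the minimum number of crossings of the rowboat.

9

Counting alone: the farmer can take at most 1 across per trip to the east bank, so moving all 4 needs at least 4 loaded trips out, with a return between consecutive ones — at least 7 crossings.
The safety rule pushes this higher. Following every safe sequence of crossings, the most of the 4 that can be at the east bank as the rowboat arrives there on crossing 7 is 3 — never all 4.
So no plan with fewer than 9 crossings exists, and this one achieves 9:
1. Farmer goes to the east bank with the beetle.  [the west bank: the gecko, the mantis, the snake | the east bank: the beetle]
2. Farmer goes back to the west bank alone.  [the west bank: the gecko, the mantis, the snake | the east bank: the beetle]
3. Farmer goes to the east bank with the mantis.  [the west bank: the gecko, the snake | the east bank: the beetle, the mantis]
4. Farmer goes back to the west bank with the beetle.  [the west bank: the beetle, the gecko, the snake | the east bank: the mantis]
5. Farmer goes to the east bank with the snake.  [the west bank: the beetle, the gecko | the east bank: the mantis, the snake]
6. Farmer goes back to the west bank alone.  [the west bank: the beetle, the gecko | the east bank: the mantis, the snake]
7. Farmer goes to the east bank with the gecko.  [the west bank: the beetle | the east bank: the gecko, the mantis, the snake]
8. Farmer goes back to the west bank alone.  [the west bank: the beetle | the east bank: the gecko, the mantis, the snake]
9. Farmer goes to the east bank with the beetle.  [the west bank: — | the east bank: the beetle, the gecko, the mantis, the snake]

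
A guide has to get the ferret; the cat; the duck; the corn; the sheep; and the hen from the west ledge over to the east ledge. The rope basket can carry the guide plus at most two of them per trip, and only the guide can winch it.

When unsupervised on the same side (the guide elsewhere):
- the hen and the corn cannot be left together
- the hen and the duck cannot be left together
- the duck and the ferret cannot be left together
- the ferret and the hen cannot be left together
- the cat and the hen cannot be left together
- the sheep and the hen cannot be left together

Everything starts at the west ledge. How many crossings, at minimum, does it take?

9

Counting alone: the guide can take at most 2 across per trip to the east ledge, so moving all 6 needs at least 3 loaded trips out, with a return between consecutive ones — at least 5 crossings.
The safety rule pushes this higher. Following every safe sequence of crossings, the most of the 6 that can be at the east ledge as the rope basket arrives there on crossings 5, 7 is 4, 5 respectively — never all 6.
So no plan with fewer than 9 crossings exists, and this one achieves 9:
1. Guide goes to the east ledge with the ferret and the hen.
2. Guide goes back to the west ledge with the ferret.
3. Guide goes to the east ledge with the cat and the ferret.
4. Guide goes back to the west ledge with the hen.
5. Guide goes to the east ledge with the corn and the hen.
6. Guide goes back to the west ledge with the hen.
7. Guide goes to the east ledge with the duck and the sheep.
8. Guide goes back to the west ledge with the ferret.
9. Guide goes to the east ledge with the ferret and the hen.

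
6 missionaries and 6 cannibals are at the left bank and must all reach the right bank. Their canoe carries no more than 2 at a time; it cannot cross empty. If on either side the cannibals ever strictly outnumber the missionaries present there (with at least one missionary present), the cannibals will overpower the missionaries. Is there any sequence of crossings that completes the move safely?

No

Following every safe sequence of crossings from the start, the most of the 12 that can be at the right bank as the canoe arrives there on crossings 1, 3, 5, 7, 9 is 2, 3, 4, 5, 6 respectively; the best ever achieved is 6 of 12.
From crossing 11 on, no configuration arises that was not already reachable earlier: only 15 distinct safe configurations (who is on which side, and where the canoe is) can ever be reached, none of them has everyone across, and every continuation just revisits them. They are: 0 missionaries + 0 cannibals across (canoe back at the start); 0 missionaries + 1 cannibal across (canoe there); 0 missionaries + 1 cannibal across (canoe back at the start); 0 missionaries + 2 cannibals across (canoe there); 0 missionaries + 2 cannibals across (canoe back at the start); 0 missionaries + 3 cannibals across (canoe there); 0 missionaries + 3 cannibals across (canoe back at the start); 0 missionaries + 4 cannibals across (canoe there); 0 missionaries + 4 cannibals across (canoe back at the start); 0 missionaries + 5 cannibals across (canoe there); 0 missionaries + 5 cannibals across (canoe back at the start); 0 missionaries + 6 cannibals across (canoe there); 1 missionary + 1 cannibal across (canoe there); 1 missionary + 1 cannibal across (canoe back at the start); 2 missionaries + 2 cannibals across (canoe there). So no valid plan exists.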